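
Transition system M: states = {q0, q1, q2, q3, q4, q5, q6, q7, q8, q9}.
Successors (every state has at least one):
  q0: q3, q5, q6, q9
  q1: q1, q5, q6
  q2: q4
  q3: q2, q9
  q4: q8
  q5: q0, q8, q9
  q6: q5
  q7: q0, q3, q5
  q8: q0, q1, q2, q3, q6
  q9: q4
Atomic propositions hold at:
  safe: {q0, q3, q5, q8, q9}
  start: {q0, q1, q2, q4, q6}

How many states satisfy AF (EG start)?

EG start: greatest fixpoint, start Z0 = {q0, q1, q2, q4, q6}, keep only states in Sat with some successor in Z. Z1 = {q0, q1, q2}; Z2 = {q1}; fixed.
Sat(EG start) = {q1}
AF (EG start): least fixpoint, start Z0 = {q1}, add states with every successor in Z. Already a fixed point.
Sat(AF (EG start)) = {q1}
|Sat(AF (EG start))| = |{q1}| = 1.

1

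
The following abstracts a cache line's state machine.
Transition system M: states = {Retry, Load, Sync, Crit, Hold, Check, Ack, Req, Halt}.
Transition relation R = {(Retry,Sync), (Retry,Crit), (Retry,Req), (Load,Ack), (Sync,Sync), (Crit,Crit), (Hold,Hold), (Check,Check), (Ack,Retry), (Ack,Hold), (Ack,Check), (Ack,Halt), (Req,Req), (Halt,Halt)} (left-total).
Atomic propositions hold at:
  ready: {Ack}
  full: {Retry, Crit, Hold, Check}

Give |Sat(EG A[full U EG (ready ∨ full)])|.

Sat(ready ∨ full) = {Retry, Crit, Hold, Check, Ack}
EG (ready ∨ full): greatest fixpoint, start Z0 = {Retry, Crit, Hold, Check, Ack}, keep only states in Sat with some successor in Z. Already a fixed point.
Sat(EG (ready ∨ full)) = {Retry, Crit, Hold, Check, Ack}
A[full U EG (ready ∨ full)]: least fixpoint, start Z0 = Sat(EG (ready ∨ full)) = {Retry, Crit, Hold, Check, Ack}, add states in Sat(full) with every successor in Z. Already a fixed point.
Sat(A[full U EG (ready ∨ full)]) = {Retry, Crit, Hold, Check, Ack}
EG A[full U EG (ready ∨ full)]: greatest fixpoint, start Z0 = {Retry, Crit, Hold, Check, Ack}, keep only states in Sat with some successor in Z. Already a fixed point.
Sat(EG A[full U EG (ready ∨ full)]) = {Retry, Crit, Hold, Check, Ack}
|Sat(EG A[full U EG (ready ∨ full)])| = |{Retry, Crit, Hold, Check, Ack}| = 5.

5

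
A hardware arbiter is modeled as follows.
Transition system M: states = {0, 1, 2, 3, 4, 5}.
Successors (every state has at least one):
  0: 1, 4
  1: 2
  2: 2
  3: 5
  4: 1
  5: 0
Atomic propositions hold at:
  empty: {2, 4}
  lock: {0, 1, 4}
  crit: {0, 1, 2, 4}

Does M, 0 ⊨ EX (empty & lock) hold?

Sat(empty & lock) = {4}
Sat(EX (empty & lock)) = {s : some successor in {4}} = {0}
0 ∈ Sat(EX (empty & lock)) = {0}, so the formula holds at 0.

Yes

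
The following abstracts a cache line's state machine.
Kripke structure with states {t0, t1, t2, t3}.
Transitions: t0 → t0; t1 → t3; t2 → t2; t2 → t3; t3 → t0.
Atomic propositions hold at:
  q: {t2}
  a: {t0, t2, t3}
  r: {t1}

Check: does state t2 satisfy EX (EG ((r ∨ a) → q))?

Yes

Sat(r ∨ a) = {t0, t1, t2, t3}
Sat((r ∨ a) → q) = {t2}
EG ((r ∨ a) → q): greatest fixpoint, start Z0 = {t2}, keep only states in Sat with some successor in Z. Already a fixed point.
Sat(EG ((r ∨ a) → q)) = {t2}
Sat(EX (EG ((r ∨ a) → q))) = {s : some successor in {t2}} = {t2}
t2 ∈ Sat(EX (EG ((r ∨ a) → q))) = {t2}, so the formula holds at t2.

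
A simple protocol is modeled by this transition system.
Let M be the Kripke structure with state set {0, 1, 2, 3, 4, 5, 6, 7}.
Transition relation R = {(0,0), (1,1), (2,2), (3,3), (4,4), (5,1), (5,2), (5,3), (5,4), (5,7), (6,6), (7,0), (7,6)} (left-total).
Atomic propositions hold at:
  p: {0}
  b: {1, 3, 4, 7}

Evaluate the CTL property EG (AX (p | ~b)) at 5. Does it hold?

No

Sat(~b) = {0, 2, 5, 6}
Sat(p | ~b) = {0, 2, 5, 6}
Sat(AX (p | ~b)) = {s : every successor in {0, 2, 5, 6}} = {0, 2, 6, 7}
EG (AX (p | ~b)): greatest fixpoint, start Z0 = {0, 2, 6, 7}, keep only states in Sat with some successor in Z. Already a fixed point.
Sat(EG (AX (p | ~b))) = {0, 2, 6, 7}
5 ∉ Sat(EG (AX (p | ~b))) = {0, 2, 6, 7}, so the formula does not hold at 5.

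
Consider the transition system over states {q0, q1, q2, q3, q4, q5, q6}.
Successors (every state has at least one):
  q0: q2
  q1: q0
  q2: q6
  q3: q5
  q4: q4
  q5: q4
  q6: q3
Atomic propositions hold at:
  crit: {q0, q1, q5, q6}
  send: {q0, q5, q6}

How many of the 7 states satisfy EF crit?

EF crit: least fixpoint, start Z0 = {q0, q1, q5, q6}, add states with some successor in Z. Z1 = {q0, q1, q2, q3, q5, q6}; fixed.
Sat(EF crit) = {q0, q1, q2, q3, q5, q6}
|Sat(EF crit)| = |{q0, q1, q2, q3, q5, q6}| = 6.

6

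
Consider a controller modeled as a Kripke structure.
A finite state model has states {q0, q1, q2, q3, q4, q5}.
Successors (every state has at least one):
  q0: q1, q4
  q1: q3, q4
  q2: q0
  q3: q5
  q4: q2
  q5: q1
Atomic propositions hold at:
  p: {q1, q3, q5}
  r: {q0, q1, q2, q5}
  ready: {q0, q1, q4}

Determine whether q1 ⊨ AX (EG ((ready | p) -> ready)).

No

Sat(ready | p) = {q0, q1, q3, q4, q5}
Sat((ready | p) -> ready) = {q0, q1, q2, q4}
EG ((ready | p) -> ready): greatest fixpoint, start Z0 = {q0, q1, q2, q4}, keep only states in Sat with some successor in Z. Already a fixed point.
Sat(EG ((ready | p) -> ready)) = {q0, q1, q2, q4}
Sat(AX (EG ((ready | p) -> ready))) = {s : every successor in {q0, q1, q2, q4}} = {q0, q2, q4, q5}
q1 ∉ Sat(AX (EG ((ready | p) -> ready))) = {q0, q2, q4, q5}, so the formula does not hold at q1.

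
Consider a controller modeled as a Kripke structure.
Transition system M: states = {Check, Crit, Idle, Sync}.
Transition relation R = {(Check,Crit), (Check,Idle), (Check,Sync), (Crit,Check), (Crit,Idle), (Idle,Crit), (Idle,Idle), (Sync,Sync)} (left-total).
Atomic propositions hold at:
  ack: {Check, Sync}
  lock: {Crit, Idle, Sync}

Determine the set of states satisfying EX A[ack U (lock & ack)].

{Check, Sync}

Sat(lock & ack) = {Sync}
A[ack U (lock & ack)]: least fixpoint, start Z0 = Sat((lock & ack)) = {Sync}, add states in Sat(ack) with every successor in Z. Already a fixed point.
Sat(A[ack U (lock & ack)]) = {Sync}
Sat(EX A[ack U (lock & ack)]) = {s : some successor in {Sync}} = {Check, Sync}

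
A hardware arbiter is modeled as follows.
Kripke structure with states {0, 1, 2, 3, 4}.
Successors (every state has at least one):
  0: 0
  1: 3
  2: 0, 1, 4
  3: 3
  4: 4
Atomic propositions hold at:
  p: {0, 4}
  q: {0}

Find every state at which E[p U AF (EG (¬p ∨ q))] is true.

Sat(¬p) = {1, 2, 3}
Sat(¬p ∨ q) = {0, 1, 2, 3}
EG (¬p ∨ q): greatest fixpoint, start Z0 = {0, 1, 2, 3}, keep only states in Sat with some successor in Z. Already a fixed point.
Sat(EG (¬p ∨ q)) = {0, 1, 2, 3}
AF (EG (¬p ∨ q)): least fixpoint, start Z0 = {0, 1, 2, 3}, add states with every successor in Z. Already a fixed point.
Sat(AF (EG (¬p ∨ q))) = {0, 1, 2, 3}
E[p U AF (EG (¬p ∨ q))]: least fixpoint, start Z0 = Sat(AF (EG (¬p ∨ q))) = {0, 1, 2, 3}, add states in Sat(p) with some successor in Z. Already a fixed point.
Sat(E[p U AF (EG (¬p ∨ q))]) = {0, 1, 2, 3}

{0, 1, 2, 3}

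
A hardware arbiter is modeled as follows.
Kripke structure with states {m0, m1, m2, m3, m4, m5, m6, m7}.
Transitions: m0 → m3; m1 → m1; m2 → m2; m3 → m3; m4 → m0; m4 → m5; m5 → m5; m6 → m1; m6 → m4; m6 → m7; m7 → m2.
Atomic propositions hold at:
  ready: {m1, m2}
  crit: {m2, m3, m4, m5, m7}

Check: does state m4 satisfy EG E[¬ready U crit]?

Sat(¬ready) = {m0, m3, m4, m5, m6, m7}
E[¬ready U crit]: least fixpoint, start Z0 = Sat(crit) = {m2, m3, m4, m5, m7}, add states in Sat(¬ready) with some successor in Z. Z1 = {m0, m2, m3, m4, m5, m6, m7}; fixed.
Sat(E[¬ready U crit]) = {m0, m2, m3, m4, m5, m6, m7}
EG E[¬ready U crit]: greatest fixpoint, start Z0 = {m0, m2, m3, m4, m5, m6, m7}, keep only states in Sat with some successor in Z. Already a fixed point.
Sat(EG E[¬ready U crit]) = {m0, m2, m3, m4, m5, m6, m7}
m4 ∈ Sat(EG E[¬ready U crit]) = {m0, m2, m3, m4, m5, m6, m7}, so the formula holds at m4.

Yes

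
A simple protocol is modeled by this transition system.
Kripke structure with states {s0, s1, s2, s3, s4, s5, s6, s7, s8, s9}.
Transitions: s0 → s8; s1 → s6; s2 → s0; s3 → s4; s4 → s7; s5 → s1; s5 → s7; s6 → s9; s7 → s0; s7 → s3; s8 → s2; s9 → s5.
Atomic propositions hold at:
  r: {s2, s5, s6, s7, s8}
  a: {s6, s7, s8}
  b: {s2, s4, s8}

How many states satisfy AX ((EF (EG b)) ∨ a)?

EG b: greatest fixpoint, start Z0 = {s2, s4, s8}, keep only states in Sat with some successor in Z. Z1 = {s8}; Z2 = ∅; fixed.
Sat(EG b) = ∅
EF (EG b): least fixpoint, start Z0 = ∅, add states with some successor in Z. Already a fixed point.
Sat(EF (EG b)) = ∅
Sat((EF (EG b)) ∨ a) = {s6, s7, s8}
Sat(AX ((EF (EG b)) ∨ a)) = {s : every successor in {s6, s7, s8}} = {s0, s1, s4}
|Sat(AX ((EF (EG b)) ∨ a))| = |{s0, s1, s4}| = 3.

3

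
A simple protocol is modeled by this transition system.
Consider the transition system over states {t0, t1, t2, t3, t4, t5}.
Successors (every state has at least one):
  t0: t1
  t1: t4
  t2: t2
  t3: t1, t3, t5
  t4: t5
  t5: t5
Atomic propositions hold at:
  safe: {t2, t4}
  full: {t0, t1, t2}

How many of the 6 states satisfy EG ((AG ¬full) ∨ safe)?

3

Sat(¬full) = {t3, t4, t5}
AG ¬full: greatest fixpoint, start Z0 = {t3, t4, t5}, keep only states in Sat with every successor in Z. Z1 = {t4, t5}; fixed.
Sat(AG ¬full) = {t4, t5}
Sat((AG ¬full) ∨ safe) = {t2, t4, t5}
EG ((AG ¬full) ∨ safe): greatest fixpoint, start Z0 = {t2, t4, t5}, keep only states in Sat with some successor in Z. Already a fixed point.
Sat(EG ((AG ¬full) ∨ safe)) = {t2, t4, t5}
|Sat(EG ((AG ¬full) ∨ safe))| = |{t2, t4, t5}| = 3.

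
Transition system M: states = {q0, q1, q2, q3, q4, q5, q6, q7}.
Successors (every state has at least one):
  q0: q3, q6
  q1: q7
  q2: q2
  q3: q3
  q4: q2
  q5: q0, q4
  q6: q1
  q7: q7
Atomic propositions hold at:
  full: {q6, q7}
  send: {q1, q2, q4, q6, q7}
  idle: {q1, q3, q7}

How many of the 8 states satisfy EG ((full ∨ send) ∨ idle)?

Sat(full ∨ send) = {q1, q2, q4, q6, q7}
Sat((full ∨ send) ∨ idle) = {q1, q2, q3, q4, q6, q7}
EG ((full ∨ send) ∨ idle): greatest fixpoint, start Z0 = {q1, q2, q3, q4, q6, q7}, keep only states in Sat with some successor in Z. Already a fixed point.
Sat(EG ((full ∨ send) ∨ idle)) = {q1, q2, q3, q4, q6, q7}
|Sat(EG ((full ∨ send) ∨ idle))| = |{q1, q2, q3, q4, q6, q7}| = 6.

6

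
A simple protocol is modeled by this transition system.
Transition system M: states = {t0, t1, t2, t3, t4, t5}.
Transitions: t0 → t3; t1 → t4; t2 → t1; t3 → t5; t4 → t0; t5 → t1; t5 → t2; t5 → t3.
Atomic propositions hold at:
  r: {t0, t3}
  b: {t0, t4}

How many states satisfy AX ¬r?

Sat(¬r) = {t1, t2, t4, t5}
Sat(AX ¬r) = {s : every successor in {t1, t2, t4, t5}} = {t1, t2, t3}
|Sat(AX ¬r)| = |{t1, t2, t3}| = 3.

3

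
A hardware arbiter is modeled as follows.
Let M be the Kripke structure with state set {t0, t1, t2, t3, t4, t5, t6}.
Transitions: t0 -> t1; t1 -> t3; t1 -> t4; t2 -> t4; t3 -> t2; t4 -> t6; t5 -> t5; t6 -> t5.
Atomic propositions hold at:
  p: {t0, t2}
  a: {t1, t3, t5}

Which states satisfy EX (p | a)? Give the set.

Sat(p | a) = {t0, t1, t2, t3, t5}
Sat(EX (p | a)) = {s : some successor in {t0, t1, t2, t3, t5}} = {t0, t1, t3, t5, t6}

{t0, t1, t3, t5, t6}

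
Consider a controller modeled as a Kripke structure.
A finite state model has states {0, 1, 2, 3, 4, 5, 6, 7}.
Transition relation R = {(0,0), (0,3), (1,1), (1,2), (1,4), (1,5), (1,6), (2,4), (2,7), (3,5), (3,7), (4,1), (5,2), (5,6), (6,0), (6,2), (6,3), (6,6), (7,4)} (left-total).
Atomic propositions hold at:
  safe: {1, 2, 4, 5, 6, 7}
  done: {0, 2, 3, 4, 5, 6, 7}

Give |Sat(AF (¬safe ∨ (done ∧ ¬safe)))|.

Sat(¬safe) = {0, 3}
Sat(done ∧ ¬safe) = {0, 3}
Sat(¬safe ∨ (done ∧ ¬safe)) = {0, 3}
AF (¬safe ∨ (done ∧ ¬safe)): least fixpoint, start Z0 = {0, 3}, add states with every successor in Z. Already a fixed point.
Sat(AF (¬safe ∨ (done ∧ ¬safe))) = {0, 3}
|Sat(AF (¬safe ∨ (done ∧ ¬safe)))| = |{0, 3}| = 2.

2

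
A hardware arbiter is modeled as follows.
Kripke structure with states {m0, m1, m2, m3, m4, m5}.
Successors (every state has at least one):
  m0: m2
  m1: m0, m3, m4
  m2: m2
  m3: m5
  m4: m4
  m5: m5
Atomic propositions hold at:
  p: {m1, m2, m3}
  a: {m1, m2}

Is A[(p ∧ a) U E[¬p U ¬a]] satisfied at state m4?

Sat(p ∧ a) = {m1, m2}
Sat(¬p) = {m0, m4, m5}
Sat(¬a) = {m0, m3, m4, m5}
E[¬p U ¬a]: least fixpoint, start Z0 = Sat(¬a) = {m0, m3, m4, m5}, add states in Sat(¬p) with some successor in Z. Already a fixed point.
Sat(E[¬p U ¬a]) = {m0, m3, m4, m5}
A[(p ∧ a) U E[¬p U ¬a]]: least fixpoint, start Z0 = Sat(E[¬p U ¬a]) = {m0, m3, m4, m5}, add states in Sat(p ∧ a) with every successor in Z. Z1 = {m0, m1, m3, m4, m5}; fixed.
Sat(A[(p ∧ a) U E[¬p U ¬a]]) = {m0, m1, m3, m4, m5}
m4 ∈ Sat(A[(p ∧ a) U E[¬p U ¬a]]) = {m0, m1, m3, m4, m5}, so the formula holds at m4.

Yes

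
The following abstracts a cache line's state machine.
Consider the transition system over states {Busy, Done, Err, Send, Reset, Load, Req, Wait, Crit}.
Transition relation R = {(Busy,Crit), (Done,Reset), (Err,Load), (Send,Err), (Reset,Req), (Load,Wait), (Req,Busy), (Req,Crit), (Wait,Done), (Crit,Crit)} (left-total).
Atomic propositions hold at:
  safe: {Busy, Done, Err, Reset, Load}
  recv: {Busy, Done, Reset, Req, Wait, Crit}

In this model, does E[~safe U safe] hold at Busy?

Yes

Sat(~safe) = {Send, Req, Wait, Crit}
E[~safe U safe]: least fixpoint, start Z0 = Sat(safe) = {Busy, Done, Err, Reset, Load}, add states in Sat(~safe) with some successor in Z. Z1 = {Busy, Done, Err, Send, Reset, Load, Req, Wait}; fixed.
Sat(E[~safe U safe]) = {Busy, Done, Err, Send, Reset, Load, Req, Wait}
Busy ∈ Sat(E[~safe U safe]) = {Busy, Done, Err, Send, Reset, Load, Req, Wait}, so the formula holds at Busy.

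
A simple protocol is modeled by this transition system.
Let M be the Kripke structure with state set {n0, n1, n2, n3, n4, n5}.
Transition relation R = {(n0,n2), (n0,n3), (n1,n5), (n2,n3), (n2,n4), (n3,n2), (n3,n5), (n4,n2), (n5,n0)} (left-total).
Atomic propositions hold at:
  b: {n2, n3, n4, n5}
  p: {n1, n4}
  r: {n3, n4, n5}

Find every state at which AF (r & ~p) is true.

Sat(~p) = {n0, n2, n3, n5}
Sat(r & ~p) = {n3, n5}
AF (r & ~p): least fixpoint, start Z0 = {n3, n5}, add states with every successor in Z. Z1 = {n1, n3, n5}; fixed.
Sat(AF (r & ~p)) = {n1, n3, n5}

{n1, n3, n5}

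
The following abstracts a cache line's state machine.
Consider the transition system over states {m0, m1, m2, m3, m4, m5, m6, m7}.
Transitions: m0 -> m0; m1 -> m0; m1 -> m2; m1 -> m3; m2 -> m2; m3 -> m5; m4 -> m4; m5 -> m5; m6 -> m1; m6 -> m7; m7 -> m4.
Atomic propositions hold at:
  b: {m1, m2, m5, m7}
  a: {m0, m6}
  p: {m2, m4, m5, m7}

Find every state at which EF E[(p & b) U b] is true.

Sat(p & b) = {m2, m5, m7}
E[(p & b) U b]: least fixpoint, start Z0 = Sat(b) = {m1, m2, m5, m7}, add states in Sat(p & b) with some successor in Z. Already a fixed point.
Sat(E[(p & b) U b]) = {m1, m2, m5, m7}
EF E[(p & b) U b]: least fixpoint, start Z0 = {m1, m2, m5, m7}, add states with some successor in Z. Z1 = {m1, m2, m3, m5, m6, m7}; fixed.
Sat(EF E[(p & b) U b]) = {m1, m2, m3, m5, m6, m7}

{m1, m2, m3, m5, m6, m7}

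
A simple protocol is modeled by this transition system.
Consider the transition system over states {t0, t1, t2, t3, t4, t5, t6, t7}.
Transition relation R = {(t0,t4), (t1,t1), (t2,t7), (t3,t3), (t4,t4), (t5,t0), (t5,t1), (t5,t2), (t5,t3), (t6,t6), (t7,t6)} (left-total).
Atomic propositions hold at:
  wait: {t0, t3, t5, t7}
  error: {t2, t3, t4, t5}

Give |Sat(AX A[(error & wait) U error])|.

Sat(error & wait) = {t3, t5}
A[(error & wait) U error]: least fixpoint, start Z0 = Sat(error) = {t2, t3, t4, t5}, add states in Sat(error & wait) with every successor in Z. Already a fixed point.
Sat(A[(error & wait) U error]) = {t2, t3, t4, t5}
Sat(AX A[(error & wait) U error]) = {s : every successor in {t2, t3, t4, t5}} = {t0, t3, t4}
|Sat(AX A[(error & wait) U error])| = |{t0, t3, t4}| = 3.

3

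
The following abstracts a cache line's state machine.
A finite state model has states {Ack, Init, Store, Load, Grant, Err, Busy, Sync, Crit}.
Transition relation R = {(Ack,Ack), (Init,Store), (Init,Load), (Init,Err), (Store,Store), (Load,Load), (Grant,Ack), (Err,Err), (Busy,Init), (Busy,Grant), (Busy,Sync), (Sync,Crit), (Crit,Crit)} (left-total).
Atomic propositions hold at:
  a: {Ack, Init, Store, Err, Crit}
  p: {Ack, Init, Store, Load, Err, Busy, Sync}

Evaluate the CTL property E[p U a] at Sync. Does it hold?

E[p U a]: least fixpoint, start Z0 = Sat(a) = {Ack, Init, Store, Err, Crit}, add states in Sat(p) with some successor in Z. Z1 = {Ack, Init, Store, Err, Busy, Sync, Crit}; fixed.
Sat(E[p U a]) = {Ack, Init, Store, Err, Busy, Sync, Crit}
Sync ∈ Sat(E[p U a]) = {Ack, Init, Store, Err, Busy, Sync, Crit}, so the formula holds at Sync.

Yes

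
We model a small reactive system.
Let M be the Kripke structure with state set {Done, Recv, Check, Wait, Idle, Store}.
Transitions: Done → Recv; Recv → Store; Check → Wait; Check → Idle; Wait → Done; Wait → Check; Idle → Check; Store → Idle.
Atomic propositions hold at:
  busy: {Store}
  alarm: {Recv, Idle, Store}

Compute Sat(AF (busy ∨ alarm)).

{Done, Recv, Idle, Store}

Sat(busy ∨ alarm) = {Recv, Idle, Store}
AF (busy ∨ alarm): least fixpoint, start Z0 = {Recv, Idle, Store}, add states with every successor in Z. Z1 = {Done, Recv, Idle, Store}; fixed.
Sat(AF (busy ∨ alarm)) = {Done, Recv, Idle, Store}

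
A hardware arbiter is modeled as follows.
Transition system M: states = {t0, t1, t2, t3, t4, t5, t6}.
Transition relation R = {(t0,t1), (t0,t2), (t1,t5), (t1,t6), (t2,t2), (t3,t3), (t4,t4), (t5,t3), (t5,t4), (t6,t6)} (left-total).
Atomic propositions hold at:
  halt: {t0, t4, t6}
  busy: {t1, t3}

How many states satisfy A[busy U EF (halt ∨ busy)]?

Sat(halt ∨ busy) = {t0, t1, t3, t4, t6}
EF (halt ∨ busy): least fixpoint, start Z0 = {t0, t1, t3, t4, t6}, add states with some successor in Z. Z1 = {t0, t1, t3, t4, t5, t6}; fixed.
Sat(EF (halt ∨ busy)) = {t0, t1, t3, t4, t5, t6}
A[busy U EF (halt ∨ busy)]: least fixpoint, start Z0 = Sat(EF (halt ∨ busy)) = {t0, t1, t3, t4, t5, t6}, add states in Sat(busy) with every successor in Z. Already a fixed point.
Sat(A[busy U EF (halt ∨ busy)]) = {t0, t1, t3, t4, t5, t6}
|Sat(A[busy U EF (halt ∨ busy)])| = |{t0, t1, t3, t4, t5, t6}| = 6.

6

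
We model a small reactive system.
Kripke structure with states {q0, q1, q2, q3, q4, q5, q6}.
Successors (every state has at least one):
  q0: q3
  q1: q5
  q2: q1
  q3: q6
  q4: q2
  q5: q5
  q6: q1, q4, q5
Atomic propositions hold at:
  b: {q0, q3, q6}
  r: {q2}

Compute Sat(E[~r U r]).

{q0, q2, q3, q4, q6}

Sat(~r) = {q0, q1, q3, q4, q5, q6}
E[~r U r]: least fixpoint, start Z0 = Sat(r) = {q2}, add states in Sat(~r) with some successor in Z. Z1 = {q2, q4}; Z2 = {q2, q4, q6}; Z3 = {q2, q3, q4, q6}; Z4 = {q0, q2, q3, q4, q6}; fixed.
Sat(E[~r U r]) = {q0, q2, q3, q4, q6}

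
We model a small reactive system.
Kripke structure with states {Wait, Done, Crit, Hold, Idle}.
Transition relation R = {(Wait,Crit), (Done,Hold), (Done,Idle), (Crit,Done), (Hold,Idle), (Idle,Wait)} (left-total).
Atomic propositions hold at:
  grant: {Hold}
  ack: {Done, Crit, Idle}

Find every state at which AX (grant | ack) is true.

Sat(grant | ack) = {Done, Crit, Hold, Idle}
Sat(AX (grant | ack)) = {s : every successor in {Done, Crit, Hold, Idle}} = {Wait, Done, Crit, Hold}

{Wait, Done, Crit, Hold}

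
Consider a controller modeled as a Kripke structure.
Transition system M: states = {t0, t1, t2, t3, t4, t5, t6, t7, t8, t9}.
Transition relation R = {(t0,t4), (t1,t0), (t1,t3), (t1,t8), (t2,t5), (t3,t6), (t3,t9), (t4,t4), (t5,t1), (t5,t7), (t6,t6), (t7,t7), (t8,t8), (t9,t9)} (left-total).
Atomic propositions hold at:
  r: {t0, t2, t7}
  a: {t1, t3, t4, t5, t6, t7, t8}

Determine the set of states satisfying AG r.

AG r: greatest fixpoint, start Z0 = {t0, t2, t7}, keep only states in Sat with every successor in Z. Z1 = {t7}; fixed.
Sat(AG r) = {t7}

{t7}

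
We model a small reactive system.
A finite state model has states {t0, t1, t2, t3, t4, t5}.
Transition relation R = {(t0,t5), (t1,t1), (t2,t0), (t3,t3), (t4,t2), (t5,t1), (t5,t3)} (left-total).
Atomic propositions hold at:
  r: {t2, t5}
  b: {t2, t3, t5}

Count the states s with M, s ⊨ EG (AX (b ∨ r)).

Sat(b ∨ r) = {t2, t3, t5}
Sat(AX (b ∨ r)) = {s : every successor in {t2, t3, t5}} = {t0, t3, t4}
EG (AX (b ∨ r)): greatest fixpoint, start Z0 = {t0, t3, t4}, keep only states in Sat with some successor in Z. Z1 = {t3}; fixed.
Sat(EG (AX (b ∨ r))) = {t3}
|Sat(EG (AX (b ∨ r)))| = |{t3}| = 1.

1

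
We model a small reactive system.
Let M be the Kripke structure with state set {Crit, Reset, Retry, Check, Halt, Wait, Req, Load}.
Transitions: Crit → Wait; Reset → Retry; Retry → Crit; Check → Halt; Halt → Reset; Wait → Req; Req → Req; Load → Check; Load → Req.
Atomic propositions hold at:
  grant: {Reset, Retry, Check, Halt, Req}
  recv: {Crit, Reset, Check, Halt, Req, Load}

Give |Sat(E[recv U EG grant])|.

2

EG grant: greatest fixpoint, start Z0 = {Reset, Retry, Check, Halt, Req}, keep only states in Sat with some successor in Z. Z1 = {Reset, Check, Halt, Req}; Z2 = {Check, Halt, Req}; Z3 = {Check, Req}; Z4 = {Req}; fixed.
Sat(EG grant) = {Req}
E[recv U EG grant]: least fixpoint, start Z0 = Sat(EG grant) = {Req}, add states in Sat(recv) with some successor in Z. Z1 = {Req, Load}; fixed.
Sat(E[recv U EG grant]) = {Req, Load}
|Sat(E[recv U EG grant])| = |{Req, Load}| = 2.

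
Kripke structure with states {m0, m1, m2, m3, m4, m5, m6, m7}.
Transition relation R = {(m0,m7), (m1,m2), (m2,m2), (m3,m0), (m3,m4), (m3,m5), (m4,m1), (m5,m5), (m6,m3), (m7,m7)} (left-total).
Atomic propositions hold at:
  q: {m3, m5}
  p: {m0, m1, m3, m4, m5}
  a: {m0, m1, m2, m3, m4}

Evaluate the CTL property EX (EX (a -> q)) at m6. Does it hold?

Yes

Sat(a -> q) = {m3, m5, m6, m7}
Sat(EX (a -> q)) = {s : some successor in {m3, m5, m6, m7}} = {m0, m3, m5, m6, m7}
Sat(EX (EX (a -> q))) = {s : some successor in {m0, m3, m5, m6, m7}} = {m0, m3, m5, m6, m7}
m6 ∈ Sat(EX (EX (a -> q))) = {m0, m3, m5, m6, m7}, so the formula holds at m6.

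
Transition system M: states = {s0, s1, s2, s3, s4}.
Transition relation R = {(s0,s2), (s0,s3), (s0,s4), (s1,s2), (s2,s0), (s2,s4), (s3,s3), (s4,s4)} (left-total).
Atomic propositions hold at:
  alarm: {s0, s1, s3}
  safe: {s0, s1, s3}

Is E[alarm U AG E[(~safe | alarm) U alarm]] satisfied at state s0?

Sat(~safe) = {s2, s4}
Sat(~safe | alarm) = {s0, s1, s2, s3, s4}
E[(~safe | alarm) U alarm]: least fixpoint, start Z0 = Sat(alarm) = {s0, s1, s3}, add states in Sat(~safe | alarm) with some successor in Z. Z1 = {s0, s1, s2, s3}; fixed.
Sat(E[(~safe | alarm) U alarm]) = {s0, s1, s2, s3}
AG E[(~safe | alarm) U alarm]: greatest fixpoint, start Z0 = {s0, s1, s2, s3}, keep only states in Sat with every successor in Z. Z1 = {s1, s3}; Z2 = {s3}; fixed.
Sat(AG E[(~safe | alarm) U alarm]) = {s3}
E[alarm U AG E[(~safe | alarm) U alarm]]: least fixpoint, start Z0 = Sat(AG E[(~safe | alarm) U alarm]) = {s3}, add states in Sat(alarm) with some successor in Z. Z1 = {s0, s3}; fixed.
Sat(E[alarm U AG E[(~safe | alarm) U alarm]]) = {s0, s3}
s0 ∈ Sat(E[alarm U AG E[(~safe | alarm) U alarm]]) = {s0, s3}, so the formula holds at s0.

Yes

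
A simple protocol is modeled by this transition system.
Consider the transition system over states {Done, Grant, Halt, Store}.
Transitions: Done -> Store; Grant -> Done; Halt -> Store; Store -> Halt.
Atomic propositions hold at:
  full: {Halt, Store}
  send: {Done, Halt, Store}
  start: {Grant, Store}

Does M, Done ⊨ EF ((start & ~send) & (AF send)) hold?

No

Sat(~send) = {Grant}
Sat(start & ~send) = {Grant}
AF send: least fixpoint, start Z0 = {Done, Halt, Store}, add states with every successor in Z. Z1 = {Done, Grant, Halt, Store}; fixed.
Sat(AF send) = {Done, Grant, Halt, Store}
Sat((start & ~send) & (AF send)) = {Grant}
EF ((start & ~send) & (AF send)): least fixpoint, start Z0 = {Grant}, add states with some successor in Z. Already a fixed point.
Sat(EF ((start & ~send) & (AF send))) = {Grant}
Done ∉ Sat(EF ((start & ~send) & (AF send))) = {Grant}, so the formula does not hold at Done.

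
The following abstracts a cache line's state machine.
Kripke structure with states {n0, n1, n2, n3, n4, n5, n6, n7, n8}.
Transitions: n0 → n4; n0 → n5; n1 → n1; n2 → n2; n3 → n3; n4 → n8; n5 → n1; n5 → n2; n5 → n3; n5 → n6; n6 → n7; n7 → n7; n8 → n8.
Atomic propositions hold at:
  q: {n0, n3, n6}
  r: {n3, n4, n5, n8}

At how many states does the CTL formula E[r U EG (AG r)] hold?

4

AG r: greatest fixpoint, start Z0 = {n3, n4, n5, n8}, keep only states in Sat with every successor in Z. Z1 = {n3, n4, n8}; fixed.
Sat(AG r) = {n3, n4, n8}
EG (AG r): greatest fixpoint, start Z0 = {n3, n4, n8}, keep only states in Sat with some successor in Z. Already a fixed point.
Sat(EG (AG r)) = {n3, n4, n8}
E[r U EG (AG r)]: least fixpoint, start Z0 = Sat(EG (AG r)) = {n3, n4, n8}, add states in Sat(r) with some successor in Z. Z1 = {n3, n4, n5, n8}; fixed.
Sat(E[r U EG (AG r)]) = {n3, n4, n5, n8}
|Sat(E[r U EG (AG r)])| = |{n3, n4, n5, n8}| = 4.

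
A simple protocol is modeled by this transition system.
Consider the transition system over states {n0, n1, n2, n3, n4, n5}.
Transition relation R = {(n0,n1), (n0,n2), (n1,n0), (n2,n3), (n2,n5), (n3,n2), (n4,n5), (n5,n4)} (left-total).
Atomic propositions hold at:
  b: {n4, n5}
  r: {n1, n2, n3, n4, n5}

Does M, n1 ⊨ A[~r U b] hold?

Sat(~r) = {n0}
A[~r U b]: least fixpoint, start Z0 = Sat(b) = {n4, n5}, add states in Sat(~r) with every successor in Z. Already a fixed point.
Sat(A[~r U b]) = {n4, n5}
n1 ∉ Sat(A[~r U b]) = {n4, n5}, so the formula does not hold at n1.

No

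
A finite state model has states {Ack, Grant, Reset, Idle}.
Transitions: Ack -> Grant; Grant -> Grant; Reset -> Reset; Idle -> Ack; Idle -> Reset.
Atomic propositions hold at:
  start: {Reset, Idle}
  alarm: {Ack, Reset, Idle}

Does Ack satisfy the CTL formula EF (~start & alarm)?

Sat(~start) = {Ack, Grant}
Sat(~start & alarm) = {Ack}
EF (~start & alarm): least fixpoint, start Z0 = {Ack}, add states with some successor in Z. Z1 = {Ack, Idle}; fixed.
Sat(EF (~start & alarm)) = {Ack, Idle}
Ack ∈ Sat(EF (~start & alarm)) = {Ack, Idle}, so the formula holds at Ack.

Yes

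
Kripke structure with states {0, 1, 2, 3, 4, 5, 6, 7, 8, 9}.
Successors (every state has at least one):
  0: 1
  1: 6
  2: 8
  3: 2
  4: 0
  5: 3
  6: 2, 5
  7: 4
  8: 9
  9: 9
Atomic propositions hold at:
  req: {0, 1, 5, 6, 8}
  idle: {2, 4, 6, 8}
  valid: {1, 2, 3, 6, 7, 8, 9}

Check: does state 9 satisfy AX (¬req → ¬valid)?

Sat(¬req) = {2, 3, 4, 7, 9}
Sat(¬valid) = {0, 4, 5}
Sat(¬req → ¬valid) = {0, 1, 4, 5, 6, 8}
Sat(AX (¬req → ¬valid)) = {s : every successor in {0, 1, 4, 5, 6, 8}} = {0, 1, 2, 4, 7}
9 ∉ Sat(AX (¬req → ¬valid)) = {0, 1, 2, 4, 7}, so the formula does not hold at 9.

No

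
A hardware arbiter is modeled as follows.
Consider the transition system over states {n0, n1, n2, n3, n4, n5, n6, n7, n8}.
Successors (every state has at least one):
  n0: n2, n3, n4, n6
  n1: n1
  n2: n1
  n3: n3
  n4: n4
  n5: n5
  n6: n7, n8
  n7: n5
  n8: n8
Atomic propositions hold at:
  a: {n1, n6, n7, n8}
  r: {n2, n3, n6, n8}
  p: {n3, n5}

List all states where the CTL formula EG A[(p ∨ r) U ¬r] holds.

{n0, n1, n2, n4, n5, n7}

Sat(p ∨ r) = {n2, n3, n5, n6, n8}
Sat(¬r) = {n0, n1, n4, n5, n7}
A[(p ∨ r) U ¬r]: least fixpoint, start Z0 = Sat(¬r) = {n0, n1, n4, n5, n7}, add states in Sat(p ∨ r) with every successor in Z. Z1 = {n0, n1, n2, n4, n5, n7}; fixed.
Sat(A[(p ∨ r) U ¬r]) = {n0, n1, n2, n4, n5, n7}
EG A[(p ∨ r) U ¬r]: greatest fixpoint, start Z0 = {n0, n1, n2, n4, n5, n7}, keep only states in Sat with some successor in Z. Already a fixed point.
Sat(EG A[(p ∨ r) U ¬r]) = {n0, n1, n2, n4, n5, n7}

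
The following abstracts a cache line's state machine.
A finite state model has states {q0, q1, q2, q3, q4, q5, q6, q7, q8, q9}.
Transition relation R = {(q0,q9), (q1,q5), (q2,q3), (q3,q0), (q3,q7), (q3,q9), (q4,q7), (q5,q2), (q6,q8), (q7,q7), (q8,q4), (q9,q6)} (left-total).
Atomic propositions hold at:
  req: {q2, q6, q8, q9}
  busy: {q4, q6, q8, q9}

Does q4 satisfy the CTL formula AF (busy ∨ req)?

Sat(busy ∨ req) = {q2, q4, q6, q8, q9}
AF (busy ∨ req): least fixpoint, start Z0 = {q2, q4, q6, q8, q9}, add states with every successor in Z. Z1 = {q0, q2, q4, q5, q6, q8, q9}; Z2 = {q0, q1, q2, q4, q5, q6, q8, q9}; fixed.
Sat(AF (busy ∨ req)) = {q0, q1, q2, q4, q5, q6, q8, q9}
q4 ∈ Sat(AF (busy ∨ req)) = {q0, q1, q2, q4, q5, q6, q8, q9}, so the formula holds at q4.

Yes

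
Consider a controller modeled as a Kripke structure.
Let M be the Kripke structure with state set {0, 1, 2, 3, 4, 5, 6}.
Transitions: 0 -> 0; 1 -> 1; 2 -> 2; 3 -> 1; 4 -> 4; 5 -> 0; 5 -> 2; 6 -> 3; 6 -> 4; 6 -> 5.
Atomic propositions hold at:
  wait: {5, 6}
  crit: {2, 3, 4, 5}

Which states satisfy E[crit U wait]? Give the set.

E[crit U wait]: least fixpoint, start Z0 = Sat(wait) = {5, 6}, add states in Sat(crit) with some successor in Z. Already a fixed point.
Sat(E[crit U wait]) = {5, 6}

{5, 6}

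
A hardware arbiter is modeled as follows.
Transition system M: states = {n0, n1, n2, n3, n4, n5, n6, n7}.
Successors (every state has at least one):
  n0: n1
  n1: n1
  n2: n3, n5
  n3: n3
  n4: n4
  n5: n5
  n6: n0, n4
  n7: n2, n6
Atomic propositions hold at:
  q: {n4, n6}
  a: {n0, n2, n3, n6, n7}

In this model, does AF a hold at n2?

Yes

AF a: least fixpoint, start Z0 = {n0, n2, n3, n6, n7}, add states with every successor in Z. Already a fixed point.
Sat(AF a) = {n0, n2, n3, n6, n7}
n2 ∈ Sat(AF a) = {n0, n2, n3, n6, n7}, so the formula holds at n2.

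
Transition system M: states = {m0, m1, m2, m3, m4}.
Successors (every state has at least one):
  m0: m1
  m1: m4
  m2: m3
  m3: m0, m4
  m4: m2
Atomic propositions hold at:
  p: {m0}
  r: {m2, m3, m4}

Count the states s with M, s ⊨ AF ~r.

2

Sat(~r) = {m0, m1}
AF ~r: least fixpoint, start Z0 = {m0, m1}, add states with every successor in Z. Already a fixed point.
Sat(AF ~r) = {m0, m1}
|Sat(AF ~r)| = |{m0, m1}| = 2.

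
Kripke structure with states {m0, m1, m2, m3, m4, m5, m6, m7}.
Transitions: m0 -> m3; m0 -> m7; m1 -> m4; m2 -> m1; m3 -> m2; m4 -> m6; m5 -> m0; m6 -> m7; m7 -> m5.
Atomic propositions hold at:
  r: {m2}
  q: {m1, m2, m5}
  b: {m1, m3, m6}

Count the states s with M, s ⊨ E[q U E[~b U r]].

Sat(~b) = {m0, m2, m4, m5, m7}
E[~b U r]: least fixpoint, start Z0 = Sat(r) = {m2}, add states in Sat(~b) with some successor in Z. Already a fixed point.
Sat(E[~b U r]) = {m2}
E[q U E[~b U r]]: least fixpoint, start Z0 = Sat(E[~b U r]) = {m2}, add states in Sat(q) with some successor in Z. Already a fixed point.
Sat(E[q U E[~b U r]]) = {m2}
|Sat(E[q U E[~b U r]])| = |{m2}| = 1.

1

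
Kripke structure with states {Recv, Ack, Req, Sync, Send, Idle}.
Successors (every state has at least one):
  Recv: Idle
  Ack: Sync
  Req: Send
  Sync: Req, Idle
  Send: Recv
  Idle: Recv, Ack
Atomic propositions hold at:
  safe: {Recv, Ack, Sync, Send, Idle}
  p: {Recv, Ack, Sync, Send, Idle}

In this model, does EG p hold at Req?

No

EG p: greatest fixpoint, start Z0 = {Recv, Ack, Sync, Send, Idle}, keep only states in Sat with some successor in Z. Already a fixed point.
Sat(EG p) = {Recv, Ack, Sync, Send, Idle}
Req ∉ Sat(EG p) = {Recv, Ack, Sync, Send, Idle}, so the formula does not hold at Req.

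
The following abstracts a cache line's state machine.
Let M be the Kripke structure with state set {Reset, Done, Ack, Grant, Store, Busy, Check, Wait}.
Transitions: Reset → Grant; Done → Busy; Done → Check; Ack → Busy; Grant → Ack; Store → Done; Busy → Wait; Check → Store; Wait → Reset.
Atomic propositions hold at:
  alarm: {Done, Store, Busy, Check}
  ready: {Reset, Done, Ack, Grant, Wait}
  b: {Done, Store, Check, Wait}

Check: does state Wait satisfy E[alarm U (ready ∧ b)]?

Yes

Sat(ready ∧ b) = {Done, Wait}
E[alarm U (ready ∧ b)]: least fixpoint, start Z0 = Sat((ready ∧ b)) = {Done, Wait}, add states in Sat(alarm) with some successor in Z. Z1 = {Done, Store, Busy, Wait}; Z2 = {Done, Store, Busy, Check, Wait}; fixed.
Sat(E[alarm U (ready ∧ b)]) = {Done, Store, Busy, Check, Wait}
Wait ∈ Sat(E[alarm U (ready ∧ b)]) = {Done, Store, Busy, Check, Wait}, so the formula holds at Wait.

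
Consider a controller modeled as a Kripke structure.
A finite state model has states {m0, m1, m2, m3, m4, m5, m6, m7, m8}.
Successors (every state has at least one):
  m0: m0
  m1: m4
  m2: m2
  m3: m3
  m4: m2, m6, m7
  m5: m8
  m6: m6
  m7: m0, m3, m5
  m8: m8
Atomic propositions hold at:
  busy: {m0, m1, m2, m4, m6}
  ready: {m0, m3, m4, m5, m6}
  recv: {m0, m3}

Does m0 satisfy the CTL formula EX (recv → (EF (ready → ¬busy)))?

Sat(¬busy) = {m3, m5, m7, m8}
Sat(ready → ¬busy) = {m1, m2, m3, m5, m7, m8}
EF (ready → ¬busy): least fixpoint, start Z0 = {m1, m2, m3, m5, m7, m8}, add states with some successor in Z. Z1 = {m1, m2, m3, m4, m5, m7, m8}; fixed.
Sat(EF (ready → ¬busy)) = {m1, m2, m3, m4, m5, m7, m8}
Sat(recv → (EF (ready → ¬busy))) = {m1, m2, m3, m4, m5, m6, m7, m8}
Sat(EX (recv → (EF (ready → ¬busy)))) = {s : some successor in {m1, m2, m3, m4, m5, m6, m7, m8}} = {m1, m2, m3, m4, m5, m6, m7, m8}
m0 ∉ Sat(EX (recv → (EF (ready → ¬busy)))) = {m1, m2, m3, m4, m5, m6, m7, m8}, so the formula does not hold at m0.

No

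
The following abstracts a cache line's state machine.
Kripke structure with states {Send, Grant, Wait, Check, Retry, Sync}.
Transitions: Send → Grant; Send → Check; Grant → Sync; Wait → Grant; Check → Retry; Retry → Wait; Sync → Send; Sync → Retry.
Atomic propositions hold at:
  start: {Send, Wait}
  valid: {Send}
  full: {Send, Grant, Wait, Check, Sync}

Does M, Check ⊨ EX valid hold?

Sat(EX valid) = {s : some successor in {Send}} = {Sync}
Check ∉ Sat(EX valid) = {Sync}, so the formula does not hold at Check.

No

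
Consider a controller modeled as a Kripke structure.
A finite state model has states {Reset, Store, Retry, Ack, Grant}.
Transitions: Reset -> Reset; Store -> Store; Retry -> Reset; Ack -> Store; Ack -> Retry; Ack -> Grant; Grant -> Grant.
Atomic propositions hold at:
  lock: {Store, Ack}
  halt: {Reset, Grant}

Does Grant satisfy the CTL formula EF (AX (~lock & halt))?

Sat(~lock) = {Reset, Retry, Grant}
Sat(~lock & halt) = {Reset, Grant}
Sat(AX (~lock & halt)) = {s : every successor in {Reset, Grant}} = {Reset, Retry, Grant}
EF (AX (~lock & halt)): least fixpoint, start Z0 = {Reset, Retry, Grant}, add states with some successor in Z. Z1 = {Reset, Retry, Ack, Grant}; fixed.
Sat(EF (AX (~lock & halt))) = {Reset, Retry, Ack, Grant}
Grant ∈ Sat(EF (AX (~lock & halt))) = {Reset, Retry, Ack, Grant}, so the formula holds at Grant.

Yes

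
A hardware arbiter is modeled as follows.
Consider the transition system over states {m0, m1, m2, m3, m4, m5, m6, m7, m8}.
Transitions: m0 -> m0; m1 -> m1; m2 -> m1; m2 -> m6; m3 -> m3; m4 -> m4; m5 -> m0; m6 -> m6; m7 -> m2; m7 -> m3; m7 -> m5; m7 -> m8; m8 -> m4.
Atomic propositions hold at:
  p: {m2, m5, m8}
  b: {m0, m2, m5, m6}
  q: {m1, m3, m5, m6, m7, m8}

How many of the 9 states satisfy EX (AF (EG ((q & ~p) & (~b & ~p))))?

4

Sat(~p) = {m0, m1, m3, m4, m6, m7}
Sat(q & ~p) = {m1, m3, m6, m7}
Sat(~b) = {m1, m3, m4, m7, m8}
Sat(~b & ~p) = {m1, m3, m4, m7}
Sat((q & ~p) & (~b & ~p)) = {m1, m3, m7}
EG ((q & ~p) & (~b & ~p)): greatest fixpoint, start Z0 = {m1, m3, m7}, keep only states in Sat with some successor in Z. Already a fixed point.
Sat(EG ((q & ~p) & (~b & ~p))) = {m1, m3, m7}
AF (EG ((q & ~p) & (~b & ~p))): least fixpoint, start Z0 = {m1, m3, m7}, add states with every successor in Z. Already a fixed point.
Sat(AF (EG ((q & ~p) & (~b & ~p)))) = {m1, m3, m7}
Sat(EX (AF (EG ((q & ~p) & (~b & ~p))))) = {s : some successor in {m1, m3, m7}} = {m1, m2, m3, m7}
|Sat(EX (AF (EG ((q & ~p) & (~b & ~p)))))| = |{m1, m2, m3, m7}| = 4.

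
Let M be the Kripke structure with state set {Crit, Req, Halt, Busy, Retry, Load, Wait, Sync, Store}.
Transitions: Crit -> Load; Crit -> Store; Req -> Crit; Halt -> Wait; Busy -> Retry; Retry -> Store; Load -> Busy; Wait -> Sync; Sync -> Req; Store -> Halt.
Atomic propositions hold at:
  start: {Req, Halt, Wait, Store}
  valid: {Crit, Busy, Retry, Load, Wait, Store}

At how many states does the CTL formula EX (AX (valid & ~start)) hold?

Sat(~start) = {Crit, Busy, Retry, Load, Sync}
Sat(valid & ~start) = {Crit, Busy, Retry, Load}
Sat(AX (valid & ~start)) = {s : every successor in {Crit, Busy, Retry, Load}} = {Req, Busy, Load}
Sat(EX (AX (valid & ~start))) = {s : some successor in {Req, Busy, Load}} = {Crit, Load, Sync}
|Sat(EX (AX (valid & ~start)))| = |{Crit, Load, Sync}| = 3.

3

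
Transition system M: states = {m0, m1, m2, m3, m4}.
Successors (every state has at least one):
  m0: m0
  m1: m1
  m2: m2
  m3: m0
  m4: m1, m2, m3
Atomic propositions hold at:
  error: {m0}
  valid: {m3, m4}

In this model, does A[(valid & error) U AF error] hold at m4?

Sat(valid & error) = ∅
AF error: least fixpoint, start Z0 = {m0}, add states with every successor in Z. Z1 = {m0, m3}; fixed.
Sat(AF error) = {m0, m3}
A[(valid & error) U AF error]: least fixpoint, start Z0 = Sat(AF error) = {m0, m3}, add states in Sat(valid & error) with every successor in Z. Already a fixed point.
Sat(A[(valid & error) U AF error]) = {m0, m3}
m4 ∉ Sat(A[(valid & error) U AF error]) = {m0, m3}, so the formula does not hold at m4.

No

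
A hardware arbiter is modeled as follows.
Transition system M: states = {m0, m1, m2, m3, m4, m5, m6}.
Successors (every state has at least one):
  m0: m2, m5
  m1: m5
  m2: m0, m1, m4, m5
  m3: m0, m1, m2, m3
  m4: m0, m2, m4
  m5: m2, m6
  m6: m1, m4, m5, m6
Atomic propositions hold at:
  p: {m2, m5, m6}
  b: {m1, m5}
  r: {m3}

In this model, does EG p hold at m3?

EG p: greatest fixpoint, start Z0 = {m2, m5, m6}, keep only states in Sat with some successor in Z. Already a fixed point.
Sat(EG p) = {m2, m5, m6}
m3 ∉ Sat(EG p) = {m2, m5, m6}, so the formula does not hold at m3.

No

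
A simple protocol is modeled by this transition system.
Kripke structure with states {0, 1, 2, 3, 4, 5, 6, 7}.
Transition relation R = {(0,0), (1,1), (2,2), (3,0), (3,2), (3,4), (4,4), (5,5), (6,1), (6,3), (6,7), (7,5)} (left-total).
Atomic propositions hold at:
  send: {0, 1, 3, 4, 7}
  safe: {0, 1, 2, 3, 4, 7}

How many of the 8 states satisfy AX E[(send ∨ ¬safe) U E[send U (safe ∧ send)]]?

4

Sat(¬safe) = {5, 6}
Sat(send ∨ ¬safe) = {0, 1, 3, 4, 5, 6, 7}
Sat(safe ∧ send) = {0, 1, 3, 4, 7}
E[send U (safe ∧ send)]: least fixpoint, start Z0 = Sat((safe ∧ send)) = {0, 1, 3, 4, 7}, add states in Sat(send) with some successor in Z. Already a fixed point.
Sat(E[send U (safe ∧ send)]) = {0, 1, 3, 4, 7}
E[(send ∨ ¬safe) U E[send U (safe ∧ send)]]: least fixpoint, start Z0 = Sat(E[send U (safe ∧ send)]) = {0, 1, 3, 4, 7}, add states in Sat(send ∨ ¬safe) with some successor in Z. Z1 = {0, 1, 3, 4, 6, 7}; fixed.
Sat(E[(send ∨ ¬safe) U E[send U (safe ∧ send)]]) = {0, 1, 3, 4, 6, 7}
Sat(AX E[(send ∨ ¬safe) U E[send U (safe ∧ send)]]) = {s : every successor in {0, 1, 3, 4, 6, 7}} = {0, 1, 4, 6}
|Sat(AX E[(send ∨ ¬safe) U E[send U (safe ∧ send)]])| = |{0, 1, 4, 6}| = 4.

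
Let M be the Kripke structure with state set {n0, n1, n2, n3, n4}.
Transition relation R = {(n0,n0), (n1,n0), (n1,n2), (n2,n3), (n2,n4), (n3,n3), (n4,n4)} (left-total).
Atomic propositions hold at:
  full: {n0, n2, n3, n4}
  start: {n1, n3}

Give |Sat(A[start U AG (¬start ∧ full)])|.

Sat(¬start) = {n0, n2, n4}
Sat(¬start ∧ full) = {n0, n2, n4}
AG (¬start ∧ full): greatest fixpoint, start Z0 = {n0, n2, n4}, keep only states in Sat with every successor in Z. Z1 = {n0, n4}; fixed.
Sat(AG (¬start ∧ full)) = {n0, n4}
A[start U AG (¬start ∧ full)]: least fixpoint, start Z0 = Sat(AG (¬start ∧ full)) = {n0, n4}, add states in Sat(start) with every successor in Z. Already a fixed point.
Sat(A[start U AG (¬start ∧ full)]) = {n0, n4}
|Sat(A[start U AG (¬start ∧ full)])| = |{n0, n4}| = 2.

2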